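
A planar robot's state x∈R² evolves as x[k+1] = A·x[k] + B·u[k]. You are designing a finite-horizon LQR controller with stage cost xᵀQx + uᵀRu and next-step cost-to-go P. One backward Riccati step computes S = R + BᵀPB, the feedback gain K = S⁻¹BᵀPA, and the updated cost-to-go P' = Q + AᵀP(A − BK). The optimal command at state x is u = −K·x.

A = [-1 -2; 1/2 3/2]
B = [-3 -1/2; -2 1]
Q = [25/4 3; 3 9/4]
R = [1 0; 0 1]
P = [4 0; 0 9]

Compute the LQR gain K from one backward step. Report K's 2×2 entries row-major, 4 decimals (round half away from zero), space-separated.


0.1684 0.2686 0.7747 1.8839

BᵀP = [-12.0000 -18.0000; -2.0000 9.0000]
S = R + BᵀPB = [1 0; 0 1] + [72.0000 -12.0000; -12.0000 10.0000] = [73.0000 -12.0000; -12.0000 11.0000]
BᵀPA = [3.0000 -3.0000; 6.5000 17.5000]
K = S⁻¹·BᵀPA = [0.1684 0.2686; 0.7747 1.8839]
A−BK = [-0.1074 -0.2523; 0.0622 0.1533]
AᵀP(A−BK) = [0.7094 1.6988; 1.6988 4.0873]
P' = Q + AᵀP(A−BK) = [6.9594 4.6988; 4.6988 6.3373]
tr(P') = 13.2967


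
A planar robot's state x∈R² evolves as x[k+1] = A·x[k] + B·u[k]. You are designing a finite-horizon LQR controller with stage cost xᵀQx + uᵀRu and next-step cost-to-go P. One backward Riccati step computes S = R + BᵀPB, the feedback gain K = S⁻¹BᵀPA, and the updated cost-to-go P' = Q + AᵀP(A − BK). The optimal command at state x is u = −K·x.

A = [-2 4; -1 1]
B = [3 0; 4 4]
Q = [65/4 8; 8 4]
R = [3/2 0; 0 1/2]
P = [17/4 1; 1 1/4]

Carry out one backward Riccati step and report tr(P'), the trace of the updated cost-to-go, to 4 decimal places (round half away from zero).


BᵀP = [16.7500 4.0000; 4.0000 1.0000]
S = R + BᵀPB = [3/2 0; 0 1/2] + [66.2500 16.0000; 16.0000 4.0000] = [67.7500 16.0000; 16.0000 4.5000]
BᵀPA = [-37.5000 71.0000; -9.0000 17.0000]
K = S⁻¹·BᵀPA = [-0.5064 0.9719; -0.1995 0.3223]
A−BK = [-0.4808 1.0844; 1.8235 -4.1765]
AᵀP(A−BK) = [0.4648 -0.9047; -0.9047 1.7692]
P' = Q + AᵀP(A−BK) = [16.7148 7.0953; 7.0953 5.7692]
tr(P') = 22.4840

22.4840


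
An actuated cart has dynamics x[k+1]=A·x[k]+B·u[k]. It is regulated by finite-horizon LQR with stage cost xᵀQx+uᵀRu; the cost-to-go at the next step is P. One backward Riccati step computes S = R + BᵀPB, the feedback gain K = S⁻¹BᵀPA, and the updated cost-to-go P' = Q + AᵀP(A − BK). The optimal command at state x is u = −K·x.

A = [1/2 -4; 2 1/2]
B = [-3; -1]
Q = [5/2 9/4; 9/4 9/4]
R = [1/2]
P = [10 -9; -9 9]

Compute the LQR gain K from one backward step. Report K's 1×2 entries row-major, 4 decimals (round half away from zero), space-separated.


0.5604 2.0440

BᵀP = [-21.0000 18.0000]
S = R + BᵀPB = [1/2] + [45.0000] = [45.5000]
BᵀPA = [25.5000 93.0000]
K = S⁻¹·BᵀPA = [0.5604 2.0440]
A−BK = [2.1813 2.1319; 2.5604 2.5440]
AᵀP(A−BK) = [6.2088 6.6291; 6.6291 8.1621]
P' = Q + AᵀP(A−BK) = [8.7088 8.8791; 8.8791 10.4121]
tr(P') = 19.1209


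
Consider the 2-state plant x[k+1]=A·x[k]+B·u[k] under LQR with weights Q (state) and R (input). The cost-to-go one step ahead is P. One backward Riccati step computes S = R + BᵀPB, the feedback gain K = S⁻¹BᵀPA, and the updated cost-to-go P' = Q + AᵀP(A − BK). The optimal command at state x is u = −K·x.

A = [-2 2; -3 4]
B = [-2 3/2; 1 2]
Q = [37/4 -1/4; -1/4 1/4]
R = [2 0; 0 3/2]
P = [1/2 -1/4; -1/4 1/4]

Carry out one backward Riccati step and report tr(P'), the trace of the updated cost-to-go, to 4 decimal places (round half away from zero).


BᵀP = [-1.2500 0.7500; 0.2500 0.1250]
S = R + BᵀPB = [2 0; 0 3/2] + [3.2500 -0.3750; -0.3750 0.6250] = [5.2500 -0.3750; -0.3750 2.1250]
BᵀPA = [0.2500 0.5000; -0.8750 1.0000]
K = S⁻¹·BᵀPA = [0.0184 0.1305; -0.4085 0.4936]
A−BK = [-1.3504 1.5206; -2.2014 2.8823]
AᵀP(A−BK) = [0.8879 -1.1007; -1.1007 1.4411]
P' = Q + AᵀP(A−BK) = [10.1379 -1.3507; -1.3507 1.6911]
tr(P') = 11.8291

11.8291


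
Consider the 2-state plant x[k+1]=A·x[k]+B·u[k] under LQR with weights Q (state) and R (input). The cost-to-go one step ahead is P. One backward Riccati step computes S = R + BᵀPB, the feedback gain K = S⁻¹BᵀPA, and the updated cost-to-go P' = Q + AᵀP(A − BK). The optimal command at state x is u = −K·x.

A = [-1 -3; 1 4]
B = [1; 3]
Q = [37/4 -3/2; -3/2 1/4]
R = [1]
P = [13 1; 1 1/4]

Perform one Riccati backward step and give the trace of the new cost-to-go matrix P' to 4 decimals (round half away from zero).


33.0730

BᵀP = [16.0000 1.7500]
S = R + BᵀPB = [1] + [21.2500] = [22.2500]
BᵀPA = [-14.2500 -41.0000]
K = S⁻¹·BᵀPA = [-0.6404 -1.8427]
A−BK = [-0.3596 -1.1573; 2.9213 9.5281]
AᵀP(A−BK) = [2.1236 6.7416; 6.7416 21.4494]
P' = Q + AᵀP(A−BK) = [11.3736 5.2416; 5.2416 21.6994]
tr(P') = 33.0730


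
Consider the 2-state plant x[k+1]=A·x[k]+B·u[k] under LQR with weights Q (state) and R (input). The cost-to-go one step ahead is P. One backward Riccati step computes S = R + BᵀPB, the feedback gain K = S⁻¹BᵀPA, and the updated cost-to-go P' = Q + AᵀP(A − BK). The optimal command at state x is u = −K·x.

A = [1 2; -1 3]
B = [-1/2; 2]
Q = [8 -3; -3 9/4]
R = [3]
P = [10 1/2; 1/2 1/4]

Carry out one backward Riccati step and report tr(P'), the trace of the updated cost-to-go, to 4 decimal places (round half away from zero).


54.9091

BᵀP = [-4.0000 0.2500]
S = R + BᵀPB = [3] + [2.5000] = [5.5000]
BᵀPA = [-4.2500 -7.2500]
K = S⁻¹·BᵀPA = [-0.7727 -1.3182]
A−BK = [0.6136 1.3409; 0.5455 5.6364]
AᵀP(A−BK) = [5.9659 14.1477; 14.1477 38.6932]
P' = Q + AᵀP(A−BK) = [13.9659 11.1477; 11.1477 40.9432]
tr(P') = 54.9091


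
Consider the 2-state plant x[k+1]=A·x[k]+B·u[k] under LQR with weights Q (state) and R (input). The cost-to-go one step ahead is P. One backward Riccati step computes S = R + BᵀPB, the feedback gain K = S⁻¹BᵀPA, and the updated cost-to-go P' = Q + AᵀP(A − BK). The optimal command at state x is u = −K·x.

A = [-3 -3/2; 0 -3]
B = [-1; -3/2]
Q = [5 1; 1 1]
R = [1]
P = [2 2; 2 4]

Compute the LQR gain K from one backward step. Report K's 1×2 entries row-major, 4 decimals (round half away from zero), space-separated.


BᵀP = [-5.0000 -8.0000]
S = R + BᵀPB = [1] + [17.0000] = [18.0000]
BᵀPA = [15.0000 31.5000]
K = S⁻¹·BᵀPA = [0.8333 1.7500]
A−BK = [-2.1667 0.2500; 1.2500 -0.3750]
AᵀP(A−BK) = [5.5000 0.7500; 0.7500 3.3750]
P' = Q + AᵀP(A−BK) = [10.5000 1.7500; 1.7500 4.3750]
tr(P') = 14.8750

0.8333 1.7500


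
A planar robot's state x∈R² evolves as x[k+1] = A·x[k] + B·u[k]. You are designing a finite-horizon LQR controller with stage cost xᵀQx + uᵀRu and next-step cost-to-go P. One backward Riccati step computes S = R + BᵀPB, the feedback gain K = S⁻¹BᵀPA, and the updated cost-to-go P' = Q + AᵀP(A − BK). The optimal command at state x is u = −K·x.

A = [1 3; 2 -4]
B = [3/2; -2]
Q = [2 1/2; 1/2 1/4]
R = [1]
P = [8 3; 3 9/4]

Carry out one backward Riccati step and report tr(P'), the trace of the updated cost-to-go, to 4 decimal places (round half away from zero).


31.2500

BᵀP = [6.0000 0.0000]
S = R + BᵀPB = [1] + [9.0000] = [10.0000]
BᵀPA = [6.0000 18.0000]
K = S⁻¹·BᵀPA = [0.6000 1.8000]
A−BK = [0.1000 0.3000; 3.2000 -0.4000]
AᵀP(A−BK) = [25.4000 1.2000; 1.2000 3.6000]
P' = Q + AᵀP(A−BK) = [27.4000 1.7000; 1.7000 3.8500]
tr(P') = 31.2500


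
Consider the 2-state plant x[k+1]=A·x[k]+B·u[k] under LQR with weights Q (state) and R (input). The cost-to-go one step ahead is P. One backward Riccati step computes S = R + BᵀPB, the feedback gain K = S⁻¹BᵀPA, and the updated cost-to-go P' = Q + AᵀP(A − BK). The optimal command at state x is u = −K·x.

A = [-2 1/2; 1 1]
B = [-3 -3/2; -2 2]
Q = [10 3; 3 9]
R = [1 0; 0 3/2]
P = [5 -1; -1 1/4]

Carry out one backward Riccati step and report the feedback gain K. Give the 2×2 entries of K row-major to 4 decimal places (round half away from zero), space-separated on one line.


0.5316 -0.1277 0.4038 0.0192

BᵀP = [-13.0000 2.5000; -9.5000 2.0000]
S = R + BᵀPB = [1 0; 0 3/2] + [34.0000 24.5000; 24.5000 18.2500] = [35.0000 24.5000; 24.5000 19.7500]
BᵀPA = [28.5000 -4.0000; 21.0000 -2.7500]
K = S⁻¹·BᵀPA = [0.5316 -0.1277; 0.4038 0.0192]
A−BK = [0.2005 0.1456; 1.2555 0.7060]
AᵀP(A−BK) = [0.6188 -0.0130; -0.0130 0.0419]
P' = Q + AᵀP(A−BK) = [10.6188 2.9870; 2.9870 9.0419]
tr(P') = 19.6607


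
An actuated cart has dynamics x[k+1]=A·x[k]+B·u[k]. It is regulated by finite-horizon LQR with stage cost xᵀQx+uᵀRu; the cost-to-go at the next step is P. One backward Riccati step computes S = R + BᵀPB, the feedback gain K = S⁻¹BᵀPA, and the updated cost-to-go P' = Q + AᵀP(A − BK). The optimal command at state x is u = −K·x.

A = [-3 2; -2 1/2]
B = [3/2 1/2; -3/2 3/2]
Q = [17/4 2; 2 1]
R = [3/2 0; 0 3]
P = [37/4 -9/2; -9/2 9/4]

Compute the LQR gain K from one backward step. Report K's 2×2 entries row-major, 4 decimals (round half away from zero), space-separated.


-0.8785 0.7604 -0.0435 0.0054

BᵀP = [20.6250 -10.1250; -2.1250 1.1250]
S = R + BᵀPB = [3/2 0; 0 3] + [46.1250 -4.8750; -4.8750 0.6250] = [47.6250 -4.8750; -4.8750 3.6250]
BᵀPA = [-41.6250 36.1875; 4.1250 -3.6875]
K = S⁻¹·BᵀPA = [-0.8785 0.7604; -0.0435 0.0054]
A−BK = [-1.6606 0.8567; -3.2525 1.6326]
AᵀP(A−BK) = [1.8632 -1.3708; -1.3708 1.0656]
P' = Q + AᵀP(A−BK) = [6.1132 0.6292; 0.6292 2.0656]
tr(P') = 8.1788


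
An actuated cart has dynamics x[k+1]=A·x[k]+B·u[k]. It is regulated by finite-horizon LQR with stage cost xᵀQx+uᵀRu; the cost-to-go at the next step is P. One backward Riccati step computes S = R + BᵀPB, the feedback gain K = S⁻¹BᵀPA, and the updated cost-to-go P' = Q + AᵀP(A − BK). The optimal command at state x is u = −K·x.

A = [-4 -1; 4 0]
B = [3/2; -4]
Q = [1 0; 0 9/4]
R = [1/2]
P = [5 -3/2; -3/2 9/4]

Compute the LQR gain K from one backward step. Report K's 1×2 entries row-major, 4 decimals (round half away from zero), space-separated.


-1.5057 -0.2053

BᵀP = [13.5000 -11.2500]
S = R + BᵀPB = [1/2] + [65.2500] = [65.7500]
BᵀPA = [-99.0000 -13.5000]
K = S⁻¹·BᵀPA = [-1.5057 -0.2053]
A−BK = [-1.7414 -0.6920; -2.0228 -0.8213]
AᵀP(A−BK) = [14.9354 5.6730; 5.6730 2.2281]
P' = Q + AᵀP(A−BK) = [15.9354 5.6730; 5.6730 4.4781]
tr(P') = 20.4135


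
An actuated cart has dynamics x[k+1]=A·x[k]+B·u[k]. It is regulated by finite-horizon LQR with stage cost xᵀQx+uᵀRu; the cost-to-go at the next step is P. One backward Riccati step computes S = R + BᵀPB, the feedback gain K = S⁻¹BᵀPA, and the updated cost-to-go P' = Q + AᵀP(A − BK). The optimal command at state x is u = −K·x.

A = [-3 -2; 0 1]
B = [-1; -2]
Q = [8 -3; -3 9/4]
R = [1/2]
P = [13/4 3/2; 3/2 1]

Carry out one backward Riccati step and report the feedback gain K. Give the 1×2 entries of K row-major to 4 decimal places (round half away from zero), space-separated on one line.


1.3636 0.6545

BᵀP = [-6.2500 -3.5000]
S = R + BᵀPB = [1/2] + [13.2500] = [13.7500]
BᵀPA = [18.7500 9.0000]
K = S⁻¹·BᵀPA = [1.3636 0.6545]
A−BK = [-1.6364 -1.3455; 2.7273 2.3091]
AᵀP(A−BK) = [3.6818 2.7273; 2.7273 2.1091]
P' = Q + AᵀP(A−BK) = [11.6818 -0.2727; -0.2727 4.3591]
tr(P') = 16.0409


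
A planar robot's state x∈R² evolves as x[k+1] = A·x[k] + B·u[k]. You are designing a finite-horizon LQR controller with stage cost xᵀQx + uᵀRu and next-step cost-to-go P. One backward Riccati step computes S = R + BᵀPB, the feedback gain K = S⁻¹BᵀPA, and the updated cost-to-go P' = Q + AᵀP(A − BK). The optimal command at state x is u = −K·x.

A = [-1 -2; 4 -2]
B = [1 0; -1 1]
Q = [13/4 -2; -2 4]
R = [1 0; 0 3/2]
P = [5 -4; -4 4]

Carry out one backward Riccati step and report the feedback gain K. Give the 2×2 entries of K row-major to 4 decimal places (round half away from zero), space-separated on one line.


-1.8714 -0.3143 0.9143 -0.4571

BᵀP = [9.0000 -8.0000; -4.0000 4.0000]
S = R + BᵀPB = [1 0; 0 3/2] + [17.0000 -8.0000; -8.0000 4.0000] = [18.0000 -8.0000; -8.0000 5.5000]
BᵀPA = [-41.0000 -2.0000; 20.0000 0.0000]
K = S⁻¹·BᵀPA = [-1.8714 -0.3143; 0.9143 -0.4571]
A−BK = [0.8714 -1.6857; 1.2143 -1.8571]
AᵀP(A−BK) = [5.9857 -1.7429; -1.7429 3.3714]
P' = Q + AᵀP(A−BK) = [9.2357 -3.7429; -3.7429 7.3714]
tr(P') = 16.6071


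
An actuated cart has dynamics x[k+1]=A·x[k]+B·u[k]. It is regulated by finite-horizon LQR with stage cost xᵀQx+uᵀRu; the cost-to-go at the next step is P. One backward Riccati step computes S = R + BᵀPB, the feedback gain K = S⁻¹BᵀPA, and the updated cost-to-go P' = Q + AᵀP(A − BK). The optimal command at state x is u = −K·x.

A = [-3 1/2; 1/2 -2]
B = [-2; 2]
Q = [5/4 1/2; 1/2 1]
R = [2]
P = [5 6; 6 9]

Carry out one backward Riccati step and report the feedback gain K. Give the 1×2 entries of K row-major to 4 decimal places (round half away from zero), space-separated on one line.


-0.3000 -1.1000

BᵀP = [2.0000 6.0000]
S = R + BᵀPB = [2] + [8.0000] = [10.0000]
BᵀPA = [-3.0000 -11.0000]
K = S⁻¹·BᵀPA = [-0.3000 -1.1000]
A−BK = [-3.6000 -1.7000; 1.1000 0.2000]
AᵀP(A−BK) = [28.3500 17.7000; 17.7000 13.1500]
P' = Q + AᵀP(A−BK) = [29.6000 18.2000; 18.2000 14.1500]
tr(P') = 43.7500


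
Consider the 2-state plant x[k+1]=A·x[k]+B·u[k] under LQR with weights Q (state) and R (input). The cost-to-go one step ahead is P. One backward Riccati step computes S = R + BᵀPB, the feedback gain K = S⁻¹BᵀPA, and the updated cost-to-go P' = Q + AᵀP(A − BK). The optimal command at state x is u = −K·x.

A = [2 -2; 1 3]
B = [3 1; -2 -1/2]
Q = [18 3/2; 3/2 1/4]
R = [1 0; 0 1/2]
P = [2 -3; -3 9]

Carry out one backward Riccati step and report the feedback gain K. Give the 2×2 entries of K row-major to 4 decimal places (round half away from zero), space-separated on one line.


-0.1909 -1.1182 0.5636 -0.1273

BᵀP = [12.0000 -27.0000; 3.5000 -7.5000]
S = R + BᵀPB = [1 0; 0 1/2] + [90.0000 25.5000; 25.5000 7.2500] = [91.0000 25.5000; 25.5000 7.7500]
BᵀPA = [-3.0000 -105.0000; -0.5000 -29.5000]
K = S⁻¹·BᵀPA = [-0.1909 -1.1182; 0.5636 -0.1273]
A−BK = [2.0091 1.4818; 0.9000 0.7000]
AᵀP(A−BK) = [4.7091 3.5818; 3.5818 3.8364]
P' = Q + AᵀP(A−BK) = [22.7091 5.0818; 5.0818 4.0864]
tr(P') = 26.7955


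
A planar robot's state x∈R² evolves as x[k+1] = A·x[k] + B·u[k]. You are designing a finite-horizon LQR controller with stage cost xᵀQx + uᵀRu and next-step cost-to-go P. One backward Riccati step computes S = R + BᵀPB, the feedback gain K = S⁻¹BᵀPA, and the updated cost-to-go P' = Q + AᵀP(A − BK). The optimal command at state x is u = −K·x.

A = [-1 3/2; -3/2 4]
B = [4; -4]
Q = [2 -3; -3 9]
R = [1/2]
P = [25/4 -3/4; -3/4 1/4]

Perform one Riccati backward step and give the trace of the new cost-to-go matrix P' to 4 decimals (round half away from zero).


15.5978

BᵀP = [28.0000 -4.0000]
S = R + BᵀPB = [1/2] + [128.0000] = [128.5000]
BᵀPA = [-22.0000 26.0000]
K = S⁻¹·BᵀPA = [-0.1712 0.2023]
A−BK = [-0.3152 0.6907; -2.1848 4.8093]
AᵀP(A−BK) = [0.7960 -1.7361; -1.7361 3.8018]
P' = Q + AᵀP(A−BK) = [2.7960 -4.7361; -4.7361 12.8018]
tr(P') = 15.5978


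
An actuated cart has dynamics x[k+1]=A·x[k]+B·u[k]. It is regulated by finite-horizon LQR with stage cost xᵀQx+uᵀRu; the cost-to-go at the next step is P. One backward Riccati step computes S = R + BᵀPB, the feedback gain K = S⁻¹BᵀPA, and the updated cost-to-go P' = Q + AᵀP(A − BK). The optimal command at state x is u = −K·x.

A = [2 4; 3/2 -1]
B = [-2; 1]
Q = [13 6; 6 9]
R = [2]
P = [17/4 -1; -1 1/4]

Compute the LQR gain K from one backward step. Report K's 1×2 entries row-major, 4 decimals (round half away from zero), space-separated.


-0.6720 -1.7312

BᵀP = [-9.5000 2.2500]
S = R + BᵀPB = [2] + [21.2500] = [23.2500]
BᵀPA = [-15.6250 -40.2500]
K = S⁻¹·BᵀPA = [-0.6720 -1.7312]
A−BK = [0.6559 0.5376; 2.1720 0.7312]
AᵀP(A−BK) = [1.0618 2.5753; 2.5753 6.5699]
P' = Q + AᵀP(A−BK) = [14.0618 8.5753; 8.5753 15.5699]
tr(P') = 29.6317


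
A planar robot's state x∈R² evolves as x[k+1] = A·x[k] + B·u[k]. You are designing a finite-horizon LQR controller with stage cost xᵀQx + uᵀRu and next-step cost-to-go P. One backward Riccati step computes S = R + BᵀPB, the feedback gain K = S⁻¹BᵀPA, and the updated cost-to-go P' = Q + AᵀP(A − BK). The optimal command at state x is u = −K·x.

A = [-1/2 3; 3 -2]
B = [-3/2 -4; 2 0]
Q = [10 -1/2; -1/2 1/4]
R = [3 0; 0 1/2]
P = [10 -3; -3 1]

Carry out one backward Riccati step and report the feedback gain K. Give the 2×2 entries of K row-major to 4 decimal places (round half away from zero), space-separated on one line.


BᵀP = [-21.0000 6.5000; -40.0000 12.0000]
S = R + BᵀPB = [3 0; 0 1/2] + [44.5000 84.0000; 84.0000 160.0000] = [47.5000 84.0000; 84.0000 160.5000]
BᵀPA = [30.0000 -76.0000; 56.0000 -144.0000]
K = S⁻¹·BᵀPA = [0.1955 -0.1797; 0.2466 -0.8032]
A−BK = [0.7796 -0.4822; 2.6090 -1.6407]
AᵀP(A−BK) = [0.8258 -0.6328; -0.6328 0.6896]
P' = Q + AᵀP(A−BK) = [10.8258 -1.1328; -1.1328 0.9396]
tr(P') = 11.7654

0.1955 -0.1797 0.2466 -0.8032


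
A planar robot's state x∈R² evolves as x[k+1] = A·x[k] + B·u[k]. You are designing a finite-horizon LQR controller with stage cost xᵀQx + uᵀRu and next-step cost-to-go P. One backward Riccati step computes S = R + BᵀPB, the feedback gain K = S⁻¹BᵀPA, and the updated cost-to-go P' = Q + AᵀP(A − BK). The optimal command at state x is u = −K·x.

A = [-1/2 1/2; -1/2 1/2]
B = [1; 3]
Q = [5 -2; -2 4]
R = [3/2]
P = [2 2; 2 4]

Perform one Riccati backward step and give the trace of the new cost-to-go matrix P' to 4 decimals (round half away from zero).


BᵀP = [8.0000 14.0000]
S = R + BᵀPB = [3/2] + [50.0000] = [51.5000]
BᵀPA = [-11.0000 11.0000]
K = S⁻¹·BᵀPA = [-0.2136 0.2136]
A−BK = [-0.2864 0.2864; 0.1408 -0.1408]
AᵀP(A−BK) = [0.1505 -0.1505; -0.1505 0.1505]
P' = Q + AᵀP(A−BK) = [5.1505 -2.1505; -2.1505 4.1505]
tr(P') = 9.3010

9.3010


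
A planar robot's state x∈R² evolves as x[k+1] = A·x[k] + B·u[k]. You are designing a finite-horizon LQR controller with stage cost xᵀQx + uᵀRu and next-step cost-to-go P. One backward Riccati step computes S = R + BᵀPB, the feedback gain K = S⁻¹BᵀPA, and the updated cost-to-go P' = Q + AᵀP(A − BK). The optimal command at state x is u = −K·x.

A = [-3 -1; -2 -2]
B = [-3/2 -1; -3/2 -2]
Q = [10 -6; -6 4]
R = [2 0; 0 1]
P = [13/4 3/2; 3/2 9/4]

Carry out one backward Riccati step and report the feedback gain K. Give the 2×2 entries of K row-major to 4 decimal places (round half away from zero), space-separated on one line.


BᵀP = [-7.1250 -5.6250; -6.2500 -6.0000]
S = R + BᵀPB = [2 0; 0 1] + [19.1250 18.3750; 18.3750 18.2500] = [21.1250 18.3750; 18.3750 19.2500]
BᵀPA = [32.6250 18.3750; 30.7500 18.2500]
K = S⁻¹·BᵀPA = [0.9128 0.2662; 0.7261 0.6939]
A−BK = [-0.9047 0.0933; 0.8214 -0.2128]
AᵀP(A−BK) = [4.1424 0.7261; 0.7261 0.6939]
P' = Q + AᵀP(A−BK) = [14.1424 -5.2739; -5.2739 4.6939]
tr(P') = 18.8363

0.9128 0.2662 0.7261 0.6939


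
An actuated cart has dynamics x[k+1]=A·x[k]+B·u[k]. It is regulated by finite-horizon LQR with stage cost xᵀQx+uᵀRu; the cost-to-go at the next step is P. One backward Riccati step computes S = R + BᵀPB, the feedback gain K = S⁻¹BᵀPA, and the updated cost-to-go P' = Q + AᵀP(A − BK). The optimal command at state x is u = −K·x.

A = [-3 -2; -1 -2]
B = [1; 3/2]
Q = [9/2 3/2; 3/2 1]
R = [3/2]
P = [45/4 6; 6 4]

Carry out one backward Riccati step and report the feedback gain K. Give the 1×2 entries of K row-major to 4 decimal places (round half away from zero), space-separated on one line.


-1.8302 -1.6226

BᵀP = [20.2500 12.0000]
S = R + BᵀPB = [3/2] + [38.2500] = [39.7500]
BᵀPA = [-72.7500 -64.5000]
K = S⁻¹·BᵀPA = [-1.8302 -1.6226]
A−BK = [-1.1698 -0.3774; 1.7453 0.4340]
AᵀP(A−BK) = [8.1038 5.4528; 5.4528 4.3396]
P' = Q + AᵀP(A−BK) = [12.6038 6.9528; 6.9528 5.3396]
tr(P') = 17.9434


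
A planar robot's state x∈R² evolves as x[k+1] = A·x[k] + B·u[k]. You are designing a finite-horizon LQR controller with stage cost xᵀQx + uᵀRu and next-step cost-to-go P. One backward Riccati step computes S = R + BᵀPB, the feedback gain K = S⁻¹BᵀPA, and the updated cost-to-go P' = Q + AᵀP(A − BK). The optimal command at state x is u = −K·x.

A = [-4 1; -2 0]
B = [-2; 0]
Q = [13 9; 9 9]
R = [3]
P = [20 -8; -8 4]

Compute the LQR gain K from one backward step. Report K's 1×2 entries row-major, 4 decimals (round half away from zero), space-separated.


BᵀP = [-40.0000 16.0000]
S = R + BᵀPB = [3] + [80.0000] = [83.0000]
BᵀPA = [128.0000 -40.0000]
K = S⁻¹·BᵀPA = [1.5422 -0.4819]
A−BK = [-0.9157 0.0361; -2.0000 0.0000]
AᵀP(A−BK) = [10.6024 -2.3133; -2.3133 0.7229]
P' = Q + AᵀP(A−BK) = [23.6024 6.6867; 6.6867 9.7229]
tr(P') = 33.3253

1.5422 -0.4819


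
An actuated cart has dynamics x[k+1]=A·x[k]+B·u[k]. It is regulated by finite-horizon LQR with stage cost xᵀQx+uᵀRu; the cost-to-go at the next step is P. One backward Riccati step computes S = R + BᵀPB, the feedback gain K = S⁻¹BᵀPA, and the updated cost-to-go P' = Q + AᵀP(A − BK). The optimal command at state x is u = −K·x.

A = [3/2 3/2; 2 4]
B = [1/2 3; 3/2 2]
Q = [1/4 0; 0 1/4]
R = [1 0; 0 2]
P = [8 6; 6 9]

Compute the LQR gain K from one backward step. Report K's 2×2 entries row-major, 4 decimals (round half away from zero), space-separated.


BᵀP = [13.0000 16.5000; 36.0000 36.0000]
S = R + BᵀPB = [1 0; 0 2] + [31.2500 72.0000; 72.0000 180.0000] = [32.2500 72.0000; 72.0000 182.0000]
BᵀPA = [52.5000 85.5000; 126.0000 198.0000]
K = S⁻¹·BᵀPA = [0.7046 1.9037; 0.4136 0.3348]
A−BK = [-0.0930 -0.4562; 0.1160 0.4748]
AᵀP(A−BK) = [0.8993 1.8709; 1.8709 4.9431]
P' = Q + AᵀP(A−BK) = [1.1493 1.8709; 1.8709 5.1931]
tr(P') = 6.3425

0.7046 1.9037 0.4136 0.3348


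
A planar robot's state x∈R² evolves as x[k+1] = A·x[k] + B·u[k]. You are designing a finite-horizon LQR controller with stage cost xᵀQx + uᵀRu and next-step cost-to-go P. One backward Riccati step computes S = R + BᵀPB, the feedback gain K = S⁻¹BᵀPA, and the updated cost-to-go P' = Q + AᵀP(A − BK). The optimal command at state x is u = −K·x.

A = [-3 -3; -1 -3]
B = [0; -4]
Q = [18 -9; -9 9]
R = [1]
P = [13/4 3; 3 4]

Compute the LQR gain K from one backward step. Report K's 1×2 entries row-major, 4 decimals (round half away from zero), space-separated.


BᵀP = [-12.0000 -16.0000]
S = R + BᵀPB = [1] + [64.0000] = [65.0000]
BᵀPA = [52.0000 84.0000]
K = S⁻¹·BᵀPA = [0.8000 1.2923]
A−BK = [-3.0000 -3.0000; 2.2000 2.1692]
AᵀP(A−BK) = [9.6500 10.0500; 10.0500 10.6962]
P' = Q + AᵀP(A−BK) = [27.6500 1.0500; 1.0500 19.6962]
tr(P') = 47.3462

0.8000 1.2923


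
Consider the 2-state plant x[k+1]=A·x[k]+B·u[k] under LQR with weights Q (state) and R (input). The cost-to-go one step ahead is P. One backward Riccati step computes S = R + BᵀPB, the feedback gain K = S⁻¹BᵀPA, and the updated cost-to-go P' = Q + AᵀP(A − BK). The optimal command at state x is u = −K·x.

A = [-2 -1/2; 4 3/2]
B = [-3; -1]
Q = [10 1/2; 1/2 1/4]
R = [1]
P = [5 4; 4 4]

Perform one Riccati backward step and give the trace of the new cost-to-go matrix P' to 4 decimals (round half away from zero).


BᵀP = [-19.0000 -16.0000]
S = R + BᵀPB = [1] + [73.0000] = [74.0000]
BᵀPA = [-26.0000 -14.5000]
K = S⁻¹·BᵀPA = [-0.3514 -0.1959]
A−BK = [-3.0541 -1.0878; 3.6486 1.3041]
AᵀP(A−BK) = [10.8649 3.9054; 3.9054 1.4088]
P' = Q + AᵀP(A−BK) = [20.8649 4.4054; 4.4054 1.6588]
tr(P') = 22.5236

22.5236


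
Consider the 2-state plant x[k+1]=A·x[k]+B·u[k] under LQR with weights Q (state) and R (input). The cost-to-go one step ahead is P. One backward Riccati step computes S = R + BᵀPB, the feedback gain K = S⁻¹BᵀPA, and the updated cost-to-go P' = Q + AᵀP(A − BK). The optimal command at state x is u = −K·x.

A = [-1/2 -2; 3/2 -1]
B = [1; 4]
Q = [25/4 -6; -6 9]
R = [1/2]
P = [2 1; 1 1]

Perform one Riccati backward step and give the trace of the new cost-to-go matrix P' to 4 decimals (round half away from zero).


BᵀP = [6.0000 5.0000]
S = R + BᵀPB = [1/2] + [26.0000] = [26.5000]
BᵀPA = [4.5000 -17.0000]
K = S⁻¹·BᵀPA = [0.1698 -0.6415]
A−BK = [-0.6698 -1.3585; 0.8208 1.5660]
AᵀP(A−BK) = [0.4858 0.8868; 0.8868 2.0943]
P' = Q + AᵀP(A−BK) = [6.7358 -5.1132; -5.1132 11.0943]
tr(P') = 17.8302

17.8302


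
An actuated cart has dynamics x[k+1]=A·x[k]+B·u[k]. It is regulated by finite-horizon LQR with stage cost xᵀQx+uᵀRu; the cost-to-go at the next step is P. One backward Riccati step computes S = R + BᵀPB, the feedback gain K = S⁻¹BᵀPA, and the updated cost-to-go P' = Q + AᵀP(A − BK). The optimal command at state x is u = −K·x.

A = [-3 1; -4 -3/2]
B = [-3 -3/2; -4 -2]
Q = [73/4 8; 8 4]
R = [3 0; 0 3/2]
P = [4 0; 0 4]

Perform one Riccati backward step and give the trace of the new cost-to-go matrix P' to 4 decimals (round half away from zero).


35.7990

BᵀP = [-12.0000 -16.0000; -6.0000 -8.0000]
S = R + BᵀPB = [3 0; 0 3/2] + [100.0000 50.0000; 50.0000 25.0000] = [103.0000 50.0000; 50.0000 26.5000]
BᵀPA = [100.0000 12.0000; 50.0000 6.0000]
K = S⁻¹·BᵀPA = [0.6536 0.0784; 0.6536 0.0784]
A−BK = [-0.0588 1.3529; -0.0784 -1.0294]
AᵀP(A−BK) = [1.9608 0.2353; 0.2353 11.5882]
P' = Q + AᵀP(A−BK) = [20.2108 8.2353; 8.2353 15.5882]
tr(P') = 35.7990


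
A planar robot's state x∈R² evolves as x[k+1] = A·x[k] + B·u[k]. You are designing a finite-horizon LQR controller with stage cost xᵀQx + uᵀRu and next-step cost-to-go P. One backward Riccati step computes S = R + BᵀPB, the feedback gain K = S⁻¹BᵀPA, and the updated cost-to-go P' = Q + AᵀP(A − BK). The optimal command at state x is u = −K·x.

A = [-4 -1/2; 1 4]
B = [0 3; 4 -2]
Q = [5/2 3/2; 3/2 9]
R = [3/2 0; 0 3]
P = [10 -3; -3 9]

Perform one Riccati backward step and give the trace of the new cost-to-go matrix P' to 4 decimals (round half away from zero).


18.1837

BᵀP = [-12.0000 36.0000; 36.0000 -27.0000]
S = R + BᵀPB = [3/2 0; 0 3] + [144.0000 -108.0000; -108.0000 162.0000] = [145.5000 -108.0000; -108.0000 165.0000]
BᵀPA = [84.0000 150.0000; -171.0000 -126.0000]
K = S⁻¹·BᵀPA = [-0.3733 0.9027; -1.2807 -0.1728]
A−BK = [-0.1579 0.0184; -0.0682 0.0437]
AᵀP(A−BK) = [5.3562 0.1271; 0.1271 1.3276]
P' = Q + AᵀP(A−BK) = [7.8562 1.6271; 1.6271 10.3276]
tr(P') = 18.1837


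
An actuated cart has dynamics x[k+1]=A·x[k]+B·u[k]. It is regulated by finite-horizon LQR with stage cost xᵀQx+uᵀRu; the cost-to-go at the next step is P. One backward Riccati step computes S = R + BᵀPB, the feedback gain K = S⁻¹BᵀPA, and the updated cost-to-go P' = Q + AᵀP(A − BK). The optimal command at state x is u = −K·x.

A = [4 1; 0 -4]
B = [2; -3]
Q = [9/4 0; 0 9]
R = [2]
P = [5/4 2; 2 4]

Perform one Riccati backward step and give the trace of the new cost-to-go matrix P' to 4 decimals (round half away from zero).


27.4342

BᵀP = [-3.5000 -8.0000]
S = R + BᵀPB = [2] + [17.0000] = [19.0000]
BᵀPA = [-14.0000 28.5000]
K = S⁻¹·BᵀPA = [-0.7368 1.5000]
A−BK = [5.4737 -2.0000; -2.2105 0.5000]
AᵀP(A−BK) = [9.6842 -6.0000; -6.0000 6.5000]
P' = Q + AᵀP(A−BK) = [11.9342 -6.0000; -6.0000 15.5000]
tr(P') = 27.4342


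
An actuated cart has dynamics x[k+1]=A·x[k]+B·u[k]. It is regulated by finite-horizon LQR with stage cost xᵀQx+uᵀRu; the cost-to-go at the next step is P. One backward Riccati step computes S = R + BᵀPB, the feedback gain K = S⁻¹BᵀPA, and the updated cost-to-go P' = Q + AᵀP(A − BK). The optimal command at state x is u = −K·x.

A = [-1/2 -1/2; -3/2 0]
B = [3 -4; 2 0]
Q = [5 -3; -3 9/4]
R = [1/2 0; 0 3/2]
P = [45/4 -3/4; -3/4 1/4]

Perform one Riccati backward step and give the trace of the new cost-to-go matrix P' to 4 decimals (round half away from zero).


BᵀP = [32.2500 -1.7500; -45.0000 3.0000]
S = R + BᵀPB = [1/2 0; 0 3/2] + [93.2500 -129.0000; -129.0000 180.0000] = [93.7500 -129.0000; -129.0000 181.5000]
BᵀPA = [-13.5000 -16.1250; 18.0000 22.5000]
K = S⁻¹·BᵀPA = [-0.3423 -0.0646; -0.1441 0.0781]
A−BK = [-0.0495 0.0060; -0.8153 0.1291]
AᵀP(A−BK) = [0.2230 -0.0270; -0.0270 0.0146]
P' = Q + AᵀP(A−BK) = [5.2230 -3.0270; -3.0270 2.2646]
tr(P') = 7.4876

7.4876


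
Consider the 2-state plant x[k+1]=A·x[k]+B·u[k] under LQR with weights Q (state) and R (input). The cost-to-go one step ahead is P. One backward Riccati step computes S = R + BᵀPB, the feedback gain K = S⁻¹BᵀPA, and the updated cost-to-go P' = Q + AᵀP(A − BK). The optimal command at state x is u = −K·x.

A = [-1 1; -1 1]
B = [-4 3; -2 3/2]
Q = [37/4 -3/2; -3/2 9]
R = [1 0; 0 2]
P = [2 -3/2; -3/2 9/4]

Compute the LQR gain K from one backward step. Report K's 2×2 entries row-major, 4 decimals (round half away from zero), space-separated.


0.1536 -0.1536 -0.0576 0.0576

BᵀP = [-5.0000 1.5000; 3.7500 -1.1250]
S = R + BᵀPB = [1 0; 0 2] + [17.0000 -12.7500; -12.7500 9.5625] = [18.0000 -12.7500; -12.7500 11.5625]
BᵀPA = [3.5000 -3.5000; -2.6250 2.6250]
K = S⁻¹·BᵀPA = [0.1536 -0.1536; -0.0576 0.0576]
A−BK = [-0.2126 0.2126; -0.6063 0.6063]
AᵀP(A−BK) = [0.5610 -0.5610; -0.5610 0.5610]
P' = Q + AᵀP(A−BK) = [9.8110 -2.0610; -2.0610 9.5610]
tr(P') = 19.3721


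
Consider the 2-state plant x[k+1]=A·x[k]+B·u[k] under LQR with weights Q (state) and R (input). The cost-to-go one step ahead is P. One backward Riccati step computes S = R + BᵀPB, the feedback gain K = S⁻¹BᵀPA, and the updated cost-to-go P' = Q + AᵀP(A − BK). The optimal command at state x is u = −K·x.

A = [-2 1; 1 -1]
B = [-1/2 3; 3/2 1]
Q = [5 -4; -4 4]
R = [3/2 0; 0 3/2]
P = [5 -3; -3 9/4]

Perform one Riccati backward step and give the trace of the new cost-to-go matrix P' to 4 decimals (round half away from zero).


BᵀP = [-7.0000 4.8750; 12.0000 -6.7500]
S = R + BᵀPB = [3/2 0; 0 3/2] + [10.8125 -16.1250; -16.1250 29.2500] = [12.3125 -16.1250; -16.1250 30.7500]
BᵀPA = [18.8750 -11.8750; -30.7500 18.7500]
K = S⁻¹·BᵀPA = [0.7130 -0.5296; -0.6261 0.3320]
A−BK = [0.2348 -0.2609; 0.5565 -0.5375]
AᵀP(A−BK) = [1.5391 -1.0435; -1.0435 0.7352]
P' = Q + AᵀP(A−BK) = [6.5391 -5.0435; -5.0435 4.7352]
tr(P') = 11.2743

11.2743


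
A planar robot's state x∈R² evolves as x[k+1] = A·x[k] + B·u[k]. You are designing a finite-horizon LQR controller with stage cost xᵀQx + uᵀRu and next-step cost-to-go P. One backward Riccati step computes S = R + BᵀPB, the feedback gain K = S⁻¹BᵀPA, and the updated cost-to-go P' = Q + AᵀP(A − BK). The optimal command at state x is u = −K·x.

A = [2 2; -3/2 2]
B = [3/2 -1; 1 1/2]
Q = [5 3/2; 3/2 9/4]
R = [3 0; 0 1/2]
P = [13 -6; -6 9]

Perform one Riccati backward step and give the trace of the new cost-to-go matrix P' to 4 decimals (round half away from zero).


BᵀP = [13.5000 0.0000; -16.0000 10.5000]
S = R + BᵀPB = [3 0; 0 1/2] + [20.2500 -13.5000; -13.5000 21.2500] = [23.2500 -13.5000; -13.5000 21.7500]
BᵀPA = [27.0000 27.0000; -47.7500 -11.0000]
K = S⁻¹·BᵀPA = [-0.1774 1.3565; -2.3055 0.3362]
A−BK = [-0.0394 0.3014; -0.1699 0.4754]
AᵀP(A−BK) = [2.9516 -1.5710; -1.5710 7.0725]
P' = Q + AᵀP(A−BK) = [7.9516 -0.0710; -0.0710 9.3225]
tr(P') = 17.2741

17.2741


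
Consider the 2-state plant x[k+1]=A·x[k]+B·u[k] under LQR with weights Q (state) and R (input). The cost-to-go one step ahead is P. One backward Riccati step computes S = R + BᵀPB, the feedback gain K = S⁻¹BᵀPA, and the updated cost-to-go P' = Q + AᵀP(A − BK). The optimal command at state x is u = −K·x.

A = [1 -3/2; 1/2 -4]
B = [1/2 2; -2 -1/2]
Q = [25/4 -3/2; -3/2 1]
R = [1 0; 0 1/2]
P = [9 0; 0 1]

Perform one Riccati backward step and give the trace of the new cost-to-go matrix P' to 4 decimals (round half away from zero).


12.4612

BᵀP = [4.5000 -2.0000; 18.0000 -0.5000]
S = R + BᵀPB = [1 0; 0 1/2] + [6.2500 10.0000; 10.0000 36.2500] = [7.2500 10.0000; 10.0000 36.7500]
BᵀPA = [3.5000 1.2500; 17.7500 -25.0000]
K = S⁻¹·BᵀPA = [-0.2937 1.7781; 0.5629 -1.1641]
A−BK = [0.0210 -0.0608; 0.1941 -1.0259]
AᵀP(A−BK) = [0.2863 -1.0605; -1.0605 4.9249]
P' = Q + AᵀP(A−BK) = [6.5363 -2.5605; -2.5605 5.9249]
tr(P') = 12.4612


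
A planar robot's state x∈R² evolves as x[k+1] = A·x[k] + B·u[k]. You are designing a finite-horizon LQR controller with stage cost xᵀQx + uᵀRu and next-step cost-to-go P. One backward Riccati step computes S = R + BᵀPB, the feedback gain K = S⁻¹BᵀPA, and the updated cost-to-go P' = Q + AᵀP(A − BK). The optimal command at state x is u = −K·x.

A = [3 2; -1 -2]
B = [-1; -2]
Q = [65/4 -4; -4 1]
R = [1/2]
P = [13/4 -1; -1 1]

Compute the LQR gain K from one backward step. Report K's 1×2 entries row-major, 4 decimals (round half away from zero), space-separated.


-0.7333 -0.1333

BᵀP = [-1.2500 -1.0000]
S = R + BᵀPB = [1/2] + [3.2500] = [3.7500]
BᵀPA = [-2.7500 -0.5000]
K = S⁻¹·BᵀPA = [-0.7333 -0.1333]
A−BK = [2.2667 1.8667; -2.4667 -2.2667]
AᵀP(A−BK) = [34.2333 29.1333; 29.1333 24.9333]
P' = Q + AᵀP(A−BK) = [50.4833 25.1333; 25.1333 25.9333]
tr(P') = 76.4167


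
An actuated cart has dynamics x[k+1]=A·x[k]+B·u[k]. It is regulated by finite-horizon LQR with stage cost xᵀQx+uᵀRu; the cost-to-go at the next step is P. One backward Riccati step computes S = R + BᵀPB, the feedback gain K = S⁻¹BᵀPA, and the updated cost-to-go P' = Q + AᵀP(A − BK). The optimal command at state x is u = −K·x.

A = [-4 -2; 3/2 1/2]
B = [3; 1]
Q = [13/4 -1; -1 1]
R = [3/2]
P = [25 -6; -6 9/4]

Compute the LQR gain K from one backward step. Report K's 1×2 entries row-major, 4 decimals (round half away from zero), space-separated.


-1.5545 -0.7568

BᵀP = [69.0000 -15.7500]
S = R + BᵀPB = [3/2] + [191.2500] = [192.7500]
BᵀPA = [-299.6250 -145.8750]
K = S⁻¹·BᵀPA = [-1.5545 -0.7568]
A−BK = [0.6634 0.2704; 3.0545 1.2568]
AᵀP(A−BK) = [11.3030 4.9285; 4.9285 2.1629]
P' = Q + AᵀP(A−BK) = [14.5530 3.9285; 3.9285 3.1629]
tr(P') = 17.7160


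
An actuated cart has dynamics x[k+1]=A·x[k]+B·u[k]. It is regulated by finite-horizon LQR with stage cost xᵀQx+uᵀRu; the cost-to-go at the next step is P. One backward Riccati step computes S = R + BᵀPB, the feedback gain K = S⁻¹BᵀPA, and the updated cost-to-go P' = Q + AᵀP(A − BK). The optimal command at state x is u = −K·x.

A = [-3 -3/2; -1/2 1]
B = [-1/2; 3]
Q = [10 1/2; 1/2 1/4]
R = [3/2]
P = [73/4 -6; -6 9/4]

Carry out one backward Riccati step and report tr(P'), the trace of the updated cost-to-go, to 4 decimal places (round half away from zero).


BᵀP = [-27.1250 9.7500]
S = R + BᵀPB = [3/2] + [42.8125] = [44.3125]
BᵀPA = [76.5000 50.4375]
K = S⁻¹·BᵀPA = [1.7264 1.1382]
A−BK = [-2.1368 -0.9309; -5.6791 -2.4147]
AᵀP(A−BK) = [14.7448 7.4260; 7.4260 3.9034]
P' = Q + AᵀP(A−BK) = [24.7448 7.9260; 7.9260 4.1534]
tr(P') = 28.8982

28.8982


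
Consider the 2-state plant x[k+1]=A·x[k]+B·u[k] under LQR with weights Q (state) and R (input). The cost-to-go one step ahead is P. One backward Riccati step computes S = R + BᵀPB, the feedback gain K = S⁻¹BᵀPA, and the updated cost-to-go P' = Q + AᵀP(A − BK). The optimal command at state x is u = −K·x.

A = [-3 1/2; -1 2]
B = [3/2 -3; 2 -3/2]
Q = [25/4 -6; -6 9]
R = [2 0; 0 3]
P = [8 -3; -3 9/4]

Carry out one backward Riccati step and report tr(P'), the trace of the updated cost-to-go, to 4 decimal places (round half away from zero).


BᵀP = [6.0000 0.0000; -19.5000 5.6250]
S = R + BᵀPB = [2 0; 0 3] + [9.0000 -18.0000; -18.0000 50.0625] = [11.0000 -18.0000; -18.0000 53.0625]
BᵀPA = [-18.0000 3.0000; 52.8750 1.5000]
K = S⁻¹·BᵀPA = [-0.0130 0.7170; 0.9921 0.2715]
A−BK = [-0.0043 0.2390; 0.5141 0.9733]
AᵀP(A−BK) = [3.5610 1.5509; 1.5509 2.4419]
P' = Q + AᵀP(A−BK) = [9.8110 -4.4491; -4.4491 11.4419]
tr(P') = 21.2529

21.2529


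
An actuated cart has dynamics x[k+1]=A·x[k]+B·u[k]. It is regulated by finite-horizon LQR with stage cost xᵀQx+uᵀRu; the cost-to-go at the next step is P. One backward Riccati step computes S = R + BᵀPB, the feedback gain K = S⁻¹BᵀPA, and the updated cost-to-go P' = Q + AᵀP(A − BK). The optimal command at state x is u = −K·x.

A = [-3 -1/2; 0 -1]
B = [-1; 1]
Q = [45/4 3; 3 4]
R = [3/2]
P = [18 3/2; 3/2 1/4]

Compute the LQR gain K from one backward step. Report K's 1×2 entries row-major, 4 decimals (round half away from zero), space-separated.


2.9552 0.5672

BᵀP = [-16.5000 -1.2500]
S = R + BᵀPB = [3/2] + [15.2500] = [16.7500]
BᵀPA = [49.5000 9.5000]
K = S⁻¹·BᵀPA = [2.9552 0.5672]
A−BK = [-0.0448 0.0672; -2.9552 -1.5672]
AᵀP(A−BK) = [15.7164 3.4254; 3.4254 0.8619]
P' = Q + AᵀP(A−BK) = [26.9664 6.4254; 6.4254 4.8619]
tr(P') = 31.8284


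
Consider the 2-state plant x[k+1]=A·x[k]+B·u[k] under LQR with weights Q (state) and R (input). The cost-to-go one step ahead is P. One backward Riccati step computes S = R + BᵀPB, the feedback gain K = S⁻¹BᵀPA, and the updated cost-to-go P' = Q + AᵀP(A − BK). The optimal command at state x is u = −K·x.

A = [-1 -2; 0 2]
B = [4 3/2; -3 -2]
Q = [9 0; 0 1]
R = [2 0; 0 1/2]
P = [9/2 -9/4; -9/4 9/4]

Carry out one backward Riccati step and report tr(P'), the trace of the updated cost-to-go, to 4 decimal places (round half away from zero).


10.6606

BᵀP = [24.7500 -15.7500; 11.2500 -7.8750]
S = R + BᵀPB = [2 0; 0 1/2] + [146.2500 68.6250; 68.6250 32.6250] = [148.2500 68.6250; 68.6250 33.1250]
BᵀPA = [-24.7500 -81.0000; -11.2500 -38.2500]
K = S⁻¹·BᵀPA = [-0.2374 -0.2891; 0.1522 -0.5558]
A−BK = [-0.2787 -0.0099; -0.4078 0.0211]
AᵀP(A−BK) = [0.3366 0.0922; 0.0922 0.3240]
P' = Q + AᵀP(A−BK) = [9.3366 0.0922; 0.0922 1.3240]
tr(P') = 10.6606


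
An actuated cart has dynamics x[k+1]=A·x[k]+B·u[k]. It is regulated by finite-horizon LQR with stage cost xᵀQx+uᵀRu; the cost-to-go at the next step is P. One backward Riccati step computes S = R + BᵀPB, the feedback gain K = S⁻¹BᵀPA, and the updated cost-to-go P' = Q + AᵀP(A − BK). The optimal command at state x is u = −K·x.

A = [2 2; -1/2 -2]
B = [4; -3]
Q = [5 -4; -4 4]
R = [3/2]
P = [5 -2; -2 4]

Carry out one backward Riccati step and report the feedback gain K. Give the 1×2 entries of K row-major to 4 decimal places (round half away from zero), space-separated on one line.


BᵀP = [26.0000 -20.0000]
S = R + BᵀPB = [3/2] + [164.0000] = [165.5000]
BᵀPA = [62.0000 92.0000]
K = S⁻¹·BᵀPA = [0.3746 0.5559]
A−BK = [0.5015 -0.2236; 0.6239 -0.3323]
AᵀP(A−BK) = [1.7734 -0.4653; -0.4653 0.8580]
P' = Q + AᵀP(A−BK) = [6.7734 -4.4653; -4.4653 4.8580]
tr(P') = 11.6314

0.3746 0.5559


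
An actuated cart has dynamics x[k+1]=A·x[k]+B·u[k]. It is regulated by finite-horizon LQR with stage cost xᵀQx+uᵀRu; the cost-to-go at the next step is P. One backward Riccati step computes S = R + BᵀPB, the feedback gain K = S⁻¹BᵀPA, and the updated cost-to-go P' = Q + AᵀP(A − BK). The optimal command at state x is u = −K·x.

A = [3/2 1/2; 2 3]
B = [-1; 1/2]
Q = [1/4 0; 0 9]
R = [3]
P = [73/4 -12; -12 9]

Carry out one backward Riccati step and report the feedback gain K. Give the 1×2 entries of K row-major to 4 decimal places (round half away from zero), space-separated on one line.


BᵀP = [-24.2500 16.5000]
S = R + BᵀPB = [3] + [32.5000] = [35.5000]
BᵀPA = [-3.3750 37.3750]
K = S⁻¹·BᵀPA = [-0.0951 1.0528]
A−BK = [1.4049 1.5528; 2.0475 2.4736]
AᵀP(A−BK) = [4.7416 5.2408; 5.2408 10.2135]
P' = Q + AᵀP(A−BK) = [4.9916 5.2408; 5.2408 19.2135]
tr(P') = 24.2051

-0.0951 1.0528


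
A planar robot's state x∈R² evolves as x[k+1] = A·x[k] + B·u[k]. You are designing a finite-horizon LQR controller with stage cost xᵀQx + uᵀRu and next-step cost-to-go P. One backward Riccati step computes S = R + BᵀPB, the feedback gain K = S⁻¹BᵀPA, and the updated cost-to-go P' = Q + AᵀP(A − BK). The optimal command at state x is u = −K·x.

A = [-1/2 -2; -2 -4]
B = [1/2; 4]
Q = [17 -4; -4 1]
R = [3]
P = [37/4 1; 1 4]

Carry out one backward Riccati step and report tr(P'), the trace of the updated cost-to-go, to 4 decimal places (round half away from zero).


BᵀP = [8.6250 16.5000]
S = R + BᵀPB = [3] + [70.3125] = [73.3125]
BᵀPA = [-37.3125 -83.2500]
K = S⁻¹·BᵀPA = [-0.5090 -1.1355]
A−BK = [-0.2455 -1.4322; 0.0358 0.5422]
AᵀP(A−BK) = [1.3223 4.8798; 4.8798 22.4655]
P' = Q + AᵀP(A−BK) = [18.3223 0.8798; 0.8798 23.4655]
tr(P') = 41.7877

41.7877
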